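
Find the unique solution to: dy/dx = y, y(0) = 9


General solution of y' = y is y = Ce^(x).
Apply y(0) = 9: C = 9.
Particular solution: y = 9e^(x).


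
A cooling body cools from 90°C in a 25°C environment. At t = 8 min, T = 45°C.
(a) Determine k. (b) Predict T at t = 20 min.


Newton's law: T(t) = T_a + (T₀ - T_a)e^(-kt).
(a) Use T(8) = 45: (45 - 25)/(90 - 25) = e^(-k·8), so k = -ln(0.308)/8 ≈ 0.1473.
(b) Apply k to t = 20: T(20) = 25 + (65)e^(-2.947) ≈ 28.4°C.


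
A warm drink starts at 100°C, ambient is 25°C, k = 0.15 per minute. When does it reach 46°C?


From T(t) = T_a + (T₀ - T_a)e^(-kt), set T(t) = 46:
(46 - 25) / (100 - 25) = e^(-0.15t), so t = -ln(0.280)/0.15 ≈ 8.5 minutes.


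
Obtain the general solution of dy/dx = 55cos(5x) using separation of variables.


g(y) = 1, so integrate directly: y = ∫ 55cos(5x) dx = 11sin(5x) + C.


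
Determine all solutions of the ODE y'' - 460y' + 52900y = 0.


Characteristic equation: r² - 460r + 52900 = 0, i.e. (r - 230)² = 0.
Repeated root r = 230; include an x factor for the second linearly independent solution.
General solution: y = (C₁ + C₂x)e^(230x).


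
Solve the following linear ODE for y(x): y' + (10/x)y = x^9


P(x) = 10/x ⇒ μ = x^10.
(x^10 y)' = x^10·x^9 = x^19.
Integrate: x^10 y = x^20/(20) + C.
Solve for y: y = (1/20)x^10 + C/x^10.


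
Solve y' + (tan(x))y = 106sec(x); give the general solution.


P(x) = tan(x) ⇒ μ = e^(∫tan(x)dx) = sec(x).
(sec(x) y)' = 106sec²(x) ⇒ sec(x) y = 106tan(x) + C.
Multiply by cos(x): y = 106sin(x) + C·cos(x).


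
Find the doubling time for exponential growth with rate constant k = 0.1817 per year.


Exponential growth: P(t) = P₀ e^(0.1817t). Set P(t)/P₀ = 2: e^(0.1817t) = 2.
Solve: t = ln(2)/0.1817 ≈ 3.81 years.


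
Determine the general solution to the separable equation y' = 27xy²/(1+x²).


Separate: dy/y² = 27x/(1+x²) dx.
Integrate LHS: ∫ dy/y² = -1/y.
Integrate RHS via u = 1+x²: (27/2)ln(1+x²) + C.
Result: -1/y = (27/2)ln(1+x²) + C.


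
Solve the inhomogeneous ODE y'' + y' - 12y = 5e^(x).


Characteristic roots of r² + r - 12 = 0 are -4, 3.
y_h = C₁e^(-4x) + C₂e^(3x).
Forcing exponent 1 is not a characteristic root; try y_p = Ae^(x).
Substitute: A·(1 + (1)·1 + (-12)) = A·-10 = 5, so A = -1/2.
General solution: y = C₁e^(-4x) + C₂e^(3x) - (1/2)e^(x).


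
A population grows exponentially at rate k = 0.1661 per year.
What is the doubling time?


Exponential growth: P(t) = P₀ e^(0.1661t). Set P(t)/P₀ = 2: e^(0.1661t) = 2.
Solve: t = ln(2)/0.1661 ≈ 4.17 years.


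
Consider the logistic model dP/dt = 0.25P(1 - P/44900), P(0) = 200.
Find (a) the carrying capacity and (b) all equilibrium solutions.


Logistic ODE dP/dt = 0.25P(1 - P/44900) has equilibria where dP/dt = 0, i.e. P = 0 or P = 44900.
The coefficient (1 - P/K) = 0 when P = K, identifying K = 44900 as the carrying capacity.
(a) K = 44900; (b) equilibria P = 0 and P = 44900.


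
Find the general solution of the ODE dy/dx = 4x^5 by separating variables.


Integrate both sides with respect to x: y = ∫ 4x^5 dx = (2/3)x^6 + C.


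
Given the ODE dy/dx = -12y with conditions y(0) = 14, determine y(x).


General solution of y' = -12y is y = Ce^(-12x).
Apply y(0) = 14: C = 14.
Particular solution: y = 14e^(-12x).


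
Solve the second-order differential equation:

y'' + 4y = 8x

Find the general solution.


Homogeneous: r² + 4 = 0 ⇒ r = ±2i, y_h = C₁cos(2x) + C₂sin(2x).
Polynomial forcing; try y_p = Ax + B. Then y_p'' + 4 y_p = 4(Ax + B) = 8x, so B = 0 and A = 2.
General solution: y = C₁cos(2x) + C₂sin(2x) + 2x.


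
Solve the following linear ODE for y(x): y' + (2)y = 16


P(x) = 2, Q(x) = 16; integrating factor μ = e^(2x).
(μ y)' = 16e^(2x) ⇒ μ y = 8e^(2x) + C.
Divide by μ: y = 8 + Ce^(-2x).


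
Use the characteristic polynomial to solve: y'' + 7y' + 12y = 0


Characteristic equation: r² + 7r + 12 = 0.
Factor: (r + 4)(r + 3) = 0 ⇒ r = -4, -3 (distinct real).
General solution: y = C₁e^(-4x) + C₂e^(-3x).


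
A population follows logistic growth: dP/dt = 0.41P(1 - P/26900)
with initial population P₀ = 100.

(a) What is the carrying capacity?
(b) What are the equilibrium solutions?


Logistic ODE dP/dt = 0.41P(1 - P/26900) has equilibria where dP/dt = 0, i.e. P = 0 or P = 26900.
The coefficient (1 - P/K) = 0 when P = K, identifying K = 26900 as the carrying capacity.
(a) K = 26900; (b) equilibria P = 0 and P = 26900.


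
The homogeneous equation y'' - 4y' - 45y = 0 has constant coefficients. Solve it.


Characteristic equation: r² - 4r - 45 = 0.
Factor: (r - 9)(r + 5) = 0 ⇒ r = 9, -5 (distinct real).
General solution: y = C₁e^(9x) + C₂e^(-5x).


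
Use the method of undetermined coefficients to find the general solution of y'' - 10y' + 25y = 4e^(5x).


Characteristic polynomial (r - 5)² = 0; repeated root r = 5.
y_h = (C₁ + C₂x)e^(5x). Forcing matches the repeated root (resonance), so try y_p = Ax² e^(5x).
Substitute and solve for A: 2A = 4, so A = 2.
General solution: y = (C₁ + C₂x + 2x²)e^(5x).


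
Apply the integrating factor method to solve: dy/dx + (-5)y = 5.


P(x) = -5 ⇒ μ = e^(-5x).
(μ y)' = 5e^(-5x) ⇒ μ y = -e^(-5x) + C.
Divide by μ: y = -1 + Ce^(5x).


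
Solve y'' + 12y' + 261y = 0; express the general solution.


Characteristic equation: r² + 12r + 261 = 0.
Discriminant is negative; roots r = -6 ± 15i (complex conjugate pair).
General solution uses e^(α x)(C₁ cos(β x) + C₂ sin(β x)): y = e^(-6x)(C₁cos(15x) + C₂sin(15x)).


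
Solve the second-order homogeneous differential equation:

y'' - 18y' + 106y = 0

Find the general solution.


Characteristic equation: r² - 18r + 106 = 0.
Discriminant is negative; roots r = 9 ± 5i (complex conjugate pair).
General solution uses e^(α x)(C₁ cos(β x) + C₂ sin(β x)): y = e^(9x)(C₁cos(5x) + C₂sin(5x)).


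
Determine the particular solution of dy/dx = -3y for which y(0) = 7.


General solution of y' = -3y is y = Ce^(-3x).
Apply y(0) = 7: C = 7.
Particular solution: y = 7e^(-3x).


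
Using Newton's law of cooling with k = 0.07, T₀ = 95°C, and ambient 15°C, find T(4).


Newton's law: dT/dt = -k(T - T_a) has solution T(t) = T_a + (T₀ - T_a)e^(-kt).
Plug in T_a = 15, T₀ = 95, k = 0.07, t = 4: T(4) = 15 + (80)e^(-0.28) ≈ 75.5°C.


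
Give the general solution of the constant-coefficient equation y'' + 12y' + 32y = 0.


Characteristic equation: r² + 12r + 32 = 0.
Factor: (r + 8)(r + 4) = 0 ⇒ r = -8, -4 (distinct real).
General solution: y = C₁e^(-8x) + C₂e^(-4x).


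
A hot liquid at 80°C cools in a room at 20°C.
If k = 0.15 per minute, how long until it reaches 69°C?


From T(t) = T_a + (T₀ - T_a)e^(-kt), set T(t) = 69:
(69 - 20) / (80 - 20) = e^(-0.15t), so t = -ln(0.817)/0.15 ≈ 1.4 minutes.


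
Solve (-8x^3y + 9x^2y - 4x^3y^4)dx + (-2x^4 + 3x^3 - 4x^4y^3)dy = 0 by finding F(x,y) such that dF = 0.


Check exactness: ∂M/∂y = -8x^3 + 9x^2 - 16x^3y^3 and ∂N/∂x = -8x^3 + 9x^2 - 16x^3y^3; equal, so the equation is exact.
Integrate M with respect to x (treating y as constant): ∫M dx = -2x^4y + 3x^3y - x^4y^4 + h(y).
Differentiate w.r.t. y and set equal to N: all terms match, so h'(y) = 0 and h is a constant absorbed into C.
General solution: -2x^4y + 3x^3y - x^4y^4 = C.


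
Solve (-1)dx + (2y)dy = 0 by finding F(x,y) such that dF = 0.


Check exactness: ∂M/∂y = 0 and ∂N/∂x = 0; equal, so the equation is exact.
Integrate M with respect to x (treating y as constant): ∫M dx = -x + h(y).
Differentiate w.r.t. y and set equal to N: the x-dependent terms already match, leaving h'(y) = 2y. Integrate: h(y) = y^2.
So F(x,y) = -x + y^2.
General solution: -x + y^2 = C.


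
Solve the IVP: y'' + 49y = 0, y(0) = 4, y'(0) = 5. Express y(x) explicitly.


Characteristic roots of r² + 49 = 0 are ±7i, so y = C₁cos(7x) + C₂sin(7x).
Apply y(0) = 4: C₁ = 4. Differentiate and apply y'(0) = 5: 7·C₂ = 5, so C₂ = 5/7.
Particular solution: y = 4cos(7x) + (5/7)sin(7x).


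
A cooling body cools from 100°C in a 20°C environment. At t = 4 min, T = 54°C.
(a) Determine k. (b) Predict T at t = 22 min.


Newton's law: T(t) = T_a + (T₀ - T_a)e^(-kt).
(a) Use T(4) = 54: (54 - 20)/(100 - 20) = e^(-k·4), so k = -ln(0.425)/4 ≈ 0.2139.
(b) Apply k to t = 22: T(22) = 20 + (80)e^(-4.706) ≈ 20.7°C.


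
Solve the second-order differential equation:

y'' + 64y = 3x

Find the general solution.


Homogeneous: r² + 64 = 0 ⇒ r = ±8i, y_h = C₁cos(8x) + C₂sin(8x).
Polynomial forcing; try y_p = Ax + B. Then y_p'' + 64 y_p = 64(Ax + B) = 3x, so B = 0 and A = 3/64.
General solution: y = C₁cos(8x) + C₂sin(8x) + (3/64)x.


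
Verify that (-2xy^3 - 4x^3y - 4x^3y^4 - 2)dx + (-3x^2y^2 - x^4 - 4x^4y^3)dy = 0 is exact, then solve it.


Check exactness: ∂M/∂y = -6xy^2 - 4x^3 - 16x^3y^3 and ∂N/∂x = -6xy^2 - 4x^3 - 16x^3y^3; equal, so the equation is exact.
Integrate M with respect to x (treating y as constant): ∫M dx = -x^2y^3 - x^4y - x^4y^4 - 2x + h(y).
Differentiate w.r.t. y and set equal to N: all terms match, so h'(y) = 0 and h is a constant absorbed into C.
General solution: -x^2y^3 - x^4y - x^4y^4 - 2x = C.


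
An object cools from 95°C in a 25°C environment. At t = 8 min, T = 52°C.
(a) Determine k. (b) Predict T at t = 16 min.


Newton's law: T(t) = T_a + (T₀ - T_a)e^(-kt).
(a) Use T(8) = 52: (52 - 25)/(95 - 25) = e^(-k·8), so k = -ln(0.386)/8 ≈ 0.1191.
(b) Apply k to t = 16: T(16) = 25 + (70)e^(-1.905) ≈ 35.4°C.


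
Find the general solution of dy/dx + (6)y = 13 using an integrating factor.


P(x) = 6, Q(x) = 13; integrating factor μ = e^(6x).
(μ y)' = 13e^(6x) ⇒ μ y = (13/6)e^(6x) + C.
Divide by μ: y = 13/6 + Ce^(-6x).


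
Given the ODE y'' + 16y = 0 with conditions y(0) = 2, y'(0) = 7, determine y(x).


Characteristic roots of r² + 16 = 0 are ±4i, so y = C₁cos(4x) + C₂sin(4x).
Apply y(0) = 2: C₁ = 2. Differentiate and apply y'(0) = 7: 4·C₂ = 7, so C₂ = 7/4.
Particular solution: y = 2cos(4x) + (7/4)sin(4x).


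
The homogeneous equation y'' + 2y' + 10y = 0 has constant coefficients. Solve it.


Characteristic equation: r² + 2r + 10 = 0.
Discriminant is negative; roots r = -1 ± 3i (complex conjugate pair).
General solution uses e^(α x)(C₁ cos(β x) + C₂ sin(β x)): y = e^(-x)(C₁cos(3x) + C₂sin(3x)).


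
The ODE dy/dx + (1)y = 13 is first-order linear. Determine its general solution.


P(x) = 1, Q(x) = 13; integrating factor μ = e^(x).
(μ y)' = 13e^(x) ⇒ μ y = 13e^(x) + C.
Divide by μ: y = 13 + Ce^(-x).


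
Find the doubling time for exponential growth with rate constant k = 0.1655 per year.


Exponential growth: P(t) = P₀ e^(0.1655t). Set P(t)/P₀ = 2: e^(0.1655t) = 2.
Solve: t = ln(2)/0.1655 ≈ 4.19 years.


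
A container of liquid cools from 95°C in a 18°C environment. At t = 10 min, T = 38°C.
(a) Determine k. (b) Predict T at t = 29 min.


Newton's law: T(t) = T_a + (T₀ - T_a)e^(-kt).
(a) Use T(10) = 38: (38 - 18)/(95 - 18) = e^(-k·10), so k = -ln(0.260)/10 ≈ 0.1348.
(b) Apply k to t = 29: T(29) = 18 + (77)e^(-3.909) ≈ 19.5°C.


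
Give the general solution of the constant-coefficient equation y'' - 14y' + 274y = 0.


Characteristic equation: r² - 14r + 274 = 0.
Discriminant is negative; roots r = 7 ± 15i (complex conjugate pair).
General solution uses e^(α x)(C₁ cos(β x) + C₂ sin(β x)): y = e^(7x)(C₁cos(15x) + C₂sin(15x)).


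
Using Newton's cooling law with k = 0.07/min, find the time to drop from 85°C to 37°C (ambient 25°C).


From T(t) = T_a + (T₀ - T_a)e^(-kt), set T(t) = 37:
(37 - 25) / (85 - 25) = e^(-0.07t), so t = -ln(0.200)/0.07 ≈ 23.0 minutes.


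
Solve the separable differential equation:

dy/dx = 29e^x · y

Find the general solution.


Separate variables: dy/y = 29e^x dx.
Integrate: ln|y| = 29e^x + C₀.
Exponentiate: y = Ce^(29e^x).


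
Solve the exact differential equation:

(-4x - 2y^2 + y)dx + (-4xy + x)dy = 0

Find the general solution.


Check exactness: ∂M/∂y = -4y + 1 and ∂N/∂x = -4y + 1; equal, so the equation is exact.
Integrate M with respect to x (treating y as constant): ∫M dx = -2x^2 - 2xy^2 + xy + h(y).
Differentiate w.r.t. y and set equal to N: all terms match, so h'(y) = 0 and h is a constant absorbed into C.
General solution: -2x^2 - 2xy^2 + xy = C.


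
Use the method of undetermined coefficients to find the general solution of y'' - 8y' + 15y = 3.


Characteristic roots of r² - 8r + 15 = 0 are 5, 3.
y_h = C₁e^(5x) + C₂e^(3x).
Forcing exponent 0 is not a characteristic root; try y_p = A.
Substitute: A·(0 + (-8)·0 + (15)) = A·15 = 3, so A = 1/5.
General solution: y = C₁e^(5x) + C₂e^(3x) + 1/5.


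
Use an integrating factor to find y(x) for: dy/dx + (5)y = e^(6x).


P(x) = 5 ⇒ μ = e^(5x).
(μ y)' = e^(11x) ⇒ μ y = e^(11x)/11 + C.
Divide by μ: y = (1/11)e^(6x) + Ce^(-5x).


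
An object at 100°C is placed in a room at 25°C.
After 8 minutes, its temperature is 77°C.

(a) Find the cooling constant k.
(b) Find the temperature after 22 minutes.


Newton's law: T(t) = T_a + (T₀ - T_a)e^(-kt).
(a) Use T(8) = 77: (77 - 25)/(100 - 25) = e^(-k·8), so k = -ln(0.693)/8 ≈ 0.0458.
(b) Apply k to t = 22: T(22) = 25 + (75)e^(-1.007) ≈ 52.4°C.


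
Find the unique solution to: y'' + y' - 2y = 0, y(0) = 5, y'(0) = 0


Characteristic roots of r² + r - 2 = 0 are -2, 1.
General solution y = c₁ e^(-2x) + c₂ e^(x).
Apply y(0) = 5: c₁ + c₂ = 5. Apply y'(0) = 0: -2 c₁ + 1 c₂ = 0.
Solve: c₁ = 5/3, c₂ = 10/3.
Particular solution: y = (5/3)e^(-2x) + (10/3)e^(x).


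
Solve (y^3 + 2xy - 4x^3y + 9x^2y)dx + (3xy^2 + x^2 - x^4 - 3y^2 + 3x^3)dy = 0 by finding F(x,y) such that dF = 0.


Check exactness: ∂M/∂y = 3y^2 + 2x - 4x^3 + 9x^2 and ∂N/∂x = 3y^2 + 2x - 4x^3 + 9x^2; equal, so the equation is exact.
Integrate M with respect to x (treating y as constant): ∫M dx = xy^3 + x^2y - x^4y + 3x^3y + h(y).
Differentiate w.r.t. y and set equal to N: the x-dependent terms already match, leaving h'(y) = -3y^2. Integrate: h(y) = -y^3.
So F(x,y) = xy^3 + x^2y - x^4y - y^3 + 3x^3y.
General solution: xy^3 + x^2y - x^4y - y^3 + 3x^3y = C.


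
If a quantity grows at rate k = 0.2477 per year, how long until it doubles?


Exponential growth: P(t) = P₀ e^(0.2477t). Set P(t)/P₀ = 2: e^(0.2477t) = 2.
Solve: t = ln(2)/0.2477 ≈ 2.80 years.


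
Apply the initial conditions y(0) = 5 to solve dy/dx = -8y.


General solution of y' = -8y is y = Ce^(-8x).
Apply y(0) = 5: C = 5.
Particular solution: y = 5e^(-8x).


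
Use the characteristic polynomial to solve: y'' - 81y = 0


Characteristic equation: r² - 81 = 0.
Factor: (r - 9)(r + 9) = 0 ⇒ r = 9, -9 (distinct real).
General solution: y = C₁e^(9x) + C₂e^(-9x).


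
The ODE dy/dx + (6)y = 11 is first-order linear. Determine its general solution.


P(x) = 6, Q(x) = 11; integrating factor μ = e^(6x).
(μ y)' = 11e^(6x) ⇒ μ y = (11/6)e^(6x) + C.
Divide by μ: y = 11/6 + Ce^(-6x).


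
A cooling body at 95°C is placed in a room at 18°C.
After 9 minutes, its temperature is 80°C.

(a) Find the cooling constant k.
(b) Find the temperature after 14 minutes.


Newton's law: T(t) = T_a + (T₀ - T_a)e^(-kt).
(a) Use T(9) = 80: (80 - 18)/(95 - 18) = e^(-k·9), so k = -ln(0.805)/9 ≈ 0.0241.
(b) Apply k to t = 14: T(14) = 18 + (77)e^(-0.337) ≈ 73.0°C.


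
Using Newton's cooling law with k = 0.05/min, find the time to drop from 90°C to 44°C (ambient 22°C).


From T(t) = T_a + (T₀ - T_a)e^(-kt), set T(t) = 44:
(44 - 22) / (90 - 22) = e^(-0.05t), so t = -ln(0.324)/0.05 ≈ 22.6 minutes.


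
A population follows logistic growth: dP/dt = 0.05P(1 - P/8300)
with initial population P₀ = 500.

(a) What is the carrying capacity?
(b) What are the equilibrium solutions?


Logistic ODE dP/dt = 0.05P(1 - P/8300) has equilibria where dP/dt = 0, i.e. P = 0 or P = 8300.
The coefficient (1 - P/K) = 0 when P = K, identifying K = 8300 as the carrying capacity.
(a) K = 8300; (b) equilibria P = 0 and P = 8300.


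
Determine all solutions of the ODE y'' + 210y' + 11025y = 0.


Characteristic equation: r² + 210r + 11025 = 0, i.e. (r + 105)² = 0.
Repeated root r = -105; include an x factor for the second linearly independent solution.
General solution: y = (C₁ + C₂x)e^(-105x).


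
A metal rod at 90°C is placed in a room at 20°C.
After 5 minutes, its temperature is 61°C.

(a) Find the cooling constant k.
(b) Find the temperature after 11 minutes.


Newton's law: T(t) = T_a + (T₀ - T_a)e^(-kt).
(a) Use T(5) = 61: (61 - 20)/(90 - 20) = e^(-k·5), so k = -ln(0.586)/5 ≈ 0.1070.
(b) Apply k to t = 11: T(11) = 20 + (70)e^(-1.177) ≈ 41.6°C.


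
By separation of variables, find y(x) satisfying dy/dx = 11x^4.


Integrate both sides with respect to x: y = ∫ 11x^4 dx = (11/5)x^5 + C.


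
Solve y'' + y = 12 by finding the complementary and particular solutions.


Homogeneous part: r² + 1 = 0 ⇒ r = ±1i, so y_h = C₁cos(x) + C₂sin(x).
Try constant y_p = A; plug in: 1A = 12 ⇒ A = 12.
General solution: y = C₁cos(x) + C₂sin(x) + 12.


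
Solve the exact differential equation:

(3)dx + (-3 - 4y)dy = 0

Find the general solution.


Check exactness: ∂M/∂y = 0 and ∂N/∂x = 0; equal, so the equation is exact.
Integrate M with respect to x (treating y as constant): ∫M dx = 3x + h(y).
Differentiate w.r.t. y and set equal to N: the x-dependent terms already match, leaving h'(y) = -3 - 4y. Integrate: h(y) = -3y - 2y^2.
So F(x,y) = -3y + 3x - 2y^2.
General solution: -3y + 3x - 2y^2 = C.


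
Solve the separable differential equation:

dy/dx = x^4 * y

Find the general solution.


Separate variables: dy/y = x^4 dx.
Integrate: ln|y| = (1/5)x^5 + C₀.
Exponentiate: y = Ce^((1/5)x^5).


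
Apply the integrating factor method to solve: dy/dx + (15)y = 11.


P(x) = 15, Q(x) = 11; integrating factor μ = e^(15x).
(μ y)' = 11e^(15x) ⇒ μ y = (11/15)e^(15x) + C.
Divide by μ: y = 11/15 + Ce^(-15x).


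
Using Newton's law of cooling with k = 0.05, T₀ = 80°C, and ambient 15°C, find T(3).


Newton's law: dT/dt = -k(T - T_a) has solution T(t) = T_a + (T₀ - T_a)e^(-kt).
Plug in T_a = 15, T₀ = 80, k = 0.05, t = 3: T(3) = 15 + (65)e^(-0.15) ≈ 70.9°C.


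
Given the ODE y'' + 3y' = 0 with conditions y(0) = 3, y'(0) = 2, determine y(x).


Characteristic roots of r² + 3r = 0 are -3, 0.
General solution y = c₁ e^(-3x) + c₂.
Apply y(0) = 3: c₁ + c₂ = 3. Apply y'(0) = 2: -3 c₁ + 0 c₂ = 2.
Solve: c₁ = -2/3, c₂ = 11/3.
Particular solution: y = -(2/3)e^(-3x) + 11/3.


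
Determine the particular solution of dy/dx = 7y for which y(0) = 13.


General solution of y' = 7y is y = Ce^(7x).
Apply y(0) = 13: C = 13.
Particular solution: y = 13e^(7x).


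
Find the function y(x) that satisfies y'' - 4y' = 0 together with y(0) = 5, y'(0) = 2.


Characteristic roots of r² - 4r = 0 are 4, 0.
General solution y = c₁ e^(4x) + c₂.
Apply y(0) = 5: c₁ + c₂ = 5. Apply y'(0) = 2: 4 c₁ + 0 c₂ = 2.
Solve: c₁ = 1/2, c₂ = 9/2.
Particular solution: y = (1/2)e^(4x) + 9/2.


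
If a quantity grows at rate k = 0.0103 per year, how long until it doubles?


Exponential growth: P(t) = P₀ e^(0.0103t). Set P(t)/P₀ = 2: e^(0.0103t) = 2.
Solve: t = ln(2)/0.0103 ≈ 67.30 years.


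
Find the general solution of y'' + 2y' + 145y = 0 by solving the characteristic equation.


Characteristic equation: r² + 2r + 145 = 0.
Discriminant is negative; roots r = -1 ± 12i (complex conjugate pair).
General solution uses e^(α x)(C₁ cos(β x) + C₂ sin(β x)): y = e^(-x)(C₁cos(12x) + C₂sin(12x)).


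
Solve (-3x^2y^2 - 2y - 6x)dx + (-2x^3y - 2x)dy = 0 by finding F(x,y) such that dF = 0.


Check exactness: ∂M/∂y = -6x^2y - 2 and ∂N/∂x = -6x^2y - 2; equal, so the equation is exact.
Integrate M with respect to x (treating y as constant): ∫M dx = -x^3y^2 - 2xy - 3x^2 + h(y).
Differentiate w.r.t. y and set equal to N: all terms match, so h'(y) = 0 and h is a constant absorbed into C.
General solution: -x^3y^2 - 2xy - 3x^2 = C.


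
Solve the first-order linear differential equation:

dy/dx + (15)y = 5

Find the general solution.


P(x) = 15, Q(x) = 5; integrating factor μ = e^(15x).
(μ y)' = 5e^(15x) ⇒ μ y = (1/3)e^(15x) + C.
Divide by μ: y = 1/3 + Ce^(-15x).


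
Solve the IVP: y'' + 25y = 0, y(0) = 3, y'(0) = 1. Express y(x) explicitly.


Characteristic roots of r² + 25 = 0 are ±5i, so y = C₁cos(5x) + C₂sin(5x).
Apply y(0) = 3: C₁ = 3. Differentiate and apply y'(0) = 1: 5·C₂ = 1, so C₂ = 1/5.
Particular solution: y = 3cos(5x) + (1/5)sin(5x).


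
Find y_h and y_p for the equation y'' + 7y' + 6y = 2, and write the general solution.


Characteristic roots of r² + 7r + 6 = 0 are -6, -1.
y_h = C₁e^(-6x) + C₂e^(-x).
Constant forcing; try y_p = A. Then 6A = 2 ⇒ A = 1/3.
General solution: y = C₁e^(-6x) + C₂e^(-x) + 1/3.


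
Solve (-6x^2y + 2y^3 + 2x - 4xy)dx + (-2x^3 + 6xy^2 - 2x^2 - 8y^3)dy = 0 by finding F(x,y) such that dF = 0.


Check exactness: ∂M/∂y = -6x^2 + 6y^2 - 4x and ∂N/∂x = -6x^2 + 6y^2 - 4x; equal, so the equation is exact.
Integrate M with respect to x (treating y as constant): ∫M dx = -2x^3y + 2xy^3 + x^2 - 2x^2y + h(y).
Differentiate w.r.t. y and set equal to N: the x-dependent terms already match, leaving h'(y) = -8y^3. Integrate: h(y) = -2y^4.
So F(x,y) = -2x^3y + 2xy^3 + x^2 - 2x^2y - 2y^4.
General solution: -2x^3y + 2xy^3 + x^2 - 2x^2y - 2y^4 = C.


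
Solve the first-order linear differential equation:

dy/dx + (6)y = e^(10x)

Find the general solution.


P(x) = 6 ⇒ μ = e^(6x).
(μ y)' = e^(16x) ⇒ μ y = e^(16x)/16 + C.
Divide by μ: y = (1/16)e^(10x) + Ce^(-6x).


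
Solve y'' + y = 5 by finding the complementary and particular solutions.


Homogeneous part: r² + 1 = 0 ⇒ r = ±1i, so y_h = C₁cos(x) + C₂sin(x).
Try constant y_p = A; plug in: 1A = 5 ⇒ A = 5.
General solution: y = C₁cos(x) + C₂sin(x) + 5.


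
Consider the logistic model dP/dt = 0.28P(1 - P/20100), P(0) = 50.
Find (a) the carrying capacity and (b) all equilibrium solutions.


Logistic ODE dP/dt = 0.28P(1 - P/20100) has equilibria where dP/dt = 0, i.e. P = 0 or P = 20100.
The coefficient (1 - P/K) = 0 when P = K, identifying K = 20100 as the carrying capacity.
(a) K = 20100; (b) equilibria P = 0 and P = 20100.


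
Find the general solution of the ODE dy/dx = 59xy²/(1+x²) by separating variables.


Separate: dy/y² = 59x/(1+x²) dx.
Integrate LHS: ∫ dy/y² = -1/y.
Integrate RHS via u = 1+x²: (59/2)ln(1+x²) + C.
Result: -1/y = (59/2)ln(1+x²) + C.


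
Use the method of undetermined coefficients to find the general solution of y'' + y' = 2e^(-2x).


Characteristic roots of r² + r = 0 are -1, 0.
y_h = C₁e^(-x) + C₂.
Forcing exponent -2 is not a characteristic root; try y_p = Ae^(-2x).
Substitute: A·(4 + (1)·-2 + (0)) = A·2 = 2, so A = 1.
General solution: y = C₁e^(-x) + C₂ + e^(-2x).


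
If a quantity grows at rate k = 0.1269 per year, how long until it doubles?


Exponential growth: P(t) = P₀ e^(0.1269t). Set P(t)/P₀ = 2: e^(0.1269t) = 2.
Solve: t = ln(2)/0.1269 ≈ 5.46 years.


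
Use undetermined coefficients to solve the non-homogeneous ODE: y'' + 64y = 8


Homogeneous part: r² + 64 = 0 ⇒ r = ±8i, so y_h = C₁cos(8x) + C₂sin(8x).
Try constant y_p = A; plug in: 64A = 8 ⇒ A = 1/8.
General solution: y = C₁cos(8x) + C₂sin(8x) + 1/8.


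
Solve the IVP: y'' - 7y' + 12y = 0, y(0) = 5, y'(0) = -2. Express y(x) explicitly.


Characteristic roots of r² - 7r + 12 = 0 are 4, 3.
General solution y = c₁ e^(4x) + c₂ e^(3x).
Apply y(0) = 5: c₁ + c₂ = 5. Apply y'(0) = -2: 4 c₁ + 3 c₂ = -2.
Solve: c₁ = -17, c₂ = 22.
Particular solution: y = -17e^(4x) + 22e^(3x).


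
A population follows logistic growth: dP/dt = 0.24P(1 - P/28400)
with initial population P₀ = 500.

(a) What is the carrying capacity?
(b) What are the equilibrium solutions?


Logistic ODE dP/dt = 0.24P(1 - P/28400) has equilibria where dP/dt = 0, i.e. P = 0 or P = 28400.
The coefficient (1 - P/K) = 0 when P = K, identifying K = 28400 as the carrying capacity.
(a) K = 28400; (b) equilibria P = 0 and P = 28400.


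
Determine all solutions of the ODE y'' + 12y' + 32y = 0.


Characteristic equation: r² + 12r + 32 = 0.
Factor: (r + 8)(r + 4) = 0 ⇒ r = -8, -4 (distinct real).
General solution: y = C₁e^(-8x) + C₂e^(-4x).


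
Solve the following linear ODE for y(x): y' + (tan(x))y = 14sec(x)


P(x) = tan(x) ⇒ μ = e^(∫tan(x)dx) = sec(x).
(sec(x) y)' = 14sec²(x) ⇒ sec(x) y = 14tan(x) + C.
Multiply by cos(x): y = 14sin(x) + C·cos(x).


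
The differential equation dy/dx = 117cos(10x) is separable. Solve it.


g(y) = 1, so integrate directly: y = ∫ 117cos(10x) dx = (117/10)sin(10x) + C.


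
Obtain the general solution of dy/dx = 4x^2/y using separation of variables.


Separate variables: y dy = 4x^2 dx.
Integrate both sides: y²/2 = (4/3)x^3 + C₀.
Multiply by 2: y² = (8/3)x^3 + C.


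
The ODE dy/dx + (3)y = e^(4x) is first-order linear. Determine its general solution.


P(x) = 3 ⇒ μ = e^(3x).
(μ y)' = e^(7x) ⇒ μ y = e^(7x)/7 + C.
Divide by μ: y = (1/7)e^(4x) + Ce^(-3x).


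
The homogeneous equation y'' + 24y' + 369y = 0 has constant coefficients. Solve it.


Characteristic equation: r² + 24r + 369 = 0.
Discriminant is negative; roots r = -12 ± 15i (complex conjugate pair).
General solution uses e^(α x)(C₁ cos(β x) + C₂ sin(β x)): y = e^(-12x)(C₁cos(15x) + C₂sin(15x)).


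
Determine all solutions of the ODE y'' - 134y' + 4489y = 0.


Characteristic equation: r² - 134r + 4489 = 0, i.e. (r - 67)² = 0.
Repeated root r = 67; include an x factor for the second linearly independent solution.
General solution: y = (C₁ + C₂x)e^(67x).


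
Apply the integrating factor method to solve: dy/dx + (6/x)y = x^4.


P(x) = 6/x ⇒ μ = x^6.
(x^6 y)' = x^10 ⇒ x^6 y = x^11/(11) + C.
Solve for y: y = (1/11)x^5 + C/x^6.


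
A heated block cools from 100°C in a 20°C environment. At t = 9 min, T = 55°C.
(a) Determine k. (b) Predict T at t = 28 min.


Newton's law: T(t) = T_a + (T₀ - T_a)e^(-kt).
(a) Use T(9) = 55: (55 - 20)/(100 - 20) = e^(-k·9), so k = -ln(0.438)/9 ≈ 0.0919.
(b) Apply k to t = 28: T(28) = 20 + (80)e^(-2.572) ≈ 26.1°C.


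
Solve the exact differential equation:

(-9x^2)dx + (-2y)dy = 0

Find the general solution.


Check exactness: ∂M/∂y = 0 and ∂N/∂x = 0; equal, so the equation is exact.
Integrate M with respect to x (treating y as constant): ∫M dx = -3x^3 + h(y).
Differentiate w.r.t. y and set equal to N: the x-dependent terms already match, leaving h'(y) = -2y. Integrate: h(y) = -y^2.
So F(x,y) = -y^2 - 3x^3.
General solution: -y^2 - 3x^3 = C.


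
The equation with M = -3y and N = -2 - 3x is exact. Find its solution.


Check exactness: ∂M/∂y = -3 and ∂N/∂x = -3; equal, so the equation is exact.
Integrate M with respect to x (treating y as constant): ∫M dx = -3xy + h(y).
Differentiate w.r.t. y and set equal to N: the x-dependent terms already match, leaving h'(y) = -2. Integrate: h(y) = -2y.
So F(x,y) = -2y - 3xy.
General solution: -2y - 3xy = C.


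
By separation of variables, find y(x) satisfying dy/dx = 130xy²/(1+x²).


Separate: dy/y² = 130x/(1+x²) dx.
Integrate LHS: ∫ dy/y² = -1/y.
Integrate RHS via u = 1+x²: 65ln(1+x²) + C.
Result: -1/y = 65ln(1+x²) + C.


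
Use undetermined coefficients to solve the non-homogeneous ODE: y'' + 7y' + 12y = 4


Characteristic roots of r² + 7r + 12 = 0 are -4, -3.
y_h = C₁e^(-4x) + C₂e^(-3x).
Forcing exponent 0 is not a characteristic root; try y_p = A.
Substitute: A·(0 + (7)·0 + (12)) = A·12 = 4, so A = 1/3.
General solution: y = C₁e^(-4x) + C₂e^(-3x) + 1/3.


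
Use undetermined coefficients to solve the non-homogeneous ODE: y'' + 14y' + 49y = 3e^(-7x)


Characteristic polynomial (r + 7)² = 0; repeated root r = -7.
y_h = (C₁ + C₂x)e^(-7x). Forcing matches the repeated root (resonance), so try y_p = Ax² e^(-7x).
Substitute and solve for A: 2A = 3, so A = 3/2.
General solution: y = (C₁ + C₂x + (3/2)x²)e^(-7x).


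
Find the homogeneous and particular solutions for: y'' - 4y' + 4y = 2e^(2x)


Characteristic polynomial (r - 2)² = 0; repeated root r = 2.
y_h = (C₁ + C₂x)e^(2x). Forcing matches the repeated root (resonance), so try y_p = Ax² e^(2x).
Substitute and solve for A: 2A = 2, so A = 1.
General solution: y = (C₁ + C₂x + x²)e^(2x).


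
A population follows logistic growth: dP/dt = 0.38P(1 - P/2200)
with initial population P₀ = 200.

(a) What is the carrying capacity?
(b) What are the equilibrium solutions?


Logistic ODE dP/dt = 0.38P(1 - P/2200) has equilibria where dP/dt = 0, i.e. P = 0 or P = 2200.
The coefficient (1 - P/K) = 0 when P = K, identifying K = 2200 as the carrying capacity.
(a) K = 2200; (b) equilibria P = 0 and P = 2200.


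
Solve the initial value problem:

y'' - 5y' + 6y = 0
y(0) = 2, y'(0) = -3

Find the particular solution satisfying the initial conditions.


Characteristic roots of r² - 5r + 6 = 0 are 3, 2.
General solution y = c₁ e^(3x) + c₂ e^(2x).
Apply y(0) = 2: c₁ + c₂ = 2. Apply y'(0) = -3: 3 c₁ + 2 c₂ = -3.
Solve: c₁ = -7, c₂ = 9.
Particular solution: y = -7e^(3x) + 9e^(2x).


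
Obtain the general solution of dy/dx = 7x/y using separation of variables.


Separate variables: y dy = 7x dx.
Integrate both sides: y²/2 = (7/2)x^2 + C₀.
Multiply by 2: y² = 7x^2 + C.


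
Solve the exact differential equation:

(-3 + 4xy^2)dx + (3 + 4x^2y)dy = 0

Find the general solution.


Check exactness: ∂M/∂y = 8xy and ∂N/∂x = 8xy; equal, so the equation is exact.
Integrate M with respect to x (treating y as constant): ∫M dx = -3x + 2x^2y^2 + h(y).
Differentiate w.r.t. y and set equal to N: the x-dependent terms already match, leaving h'(y) = 3. Integrate: h(y) = 3y.
So F(x,y) = 3y - 3x + 2x^2y^2.
General solution: 3y - 3x + 2x^2y^2 = C.


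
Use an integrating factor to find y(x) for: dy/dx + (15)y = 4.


P(x) = 15, Q(x) = 4; integrating factor μ = e^(15x).
(μ y)' = 4e^(15x) ⇒ μ y = (4/15)e^(15x) + C.
Divide by μ: y = 4/15 + Ce^(-15x).


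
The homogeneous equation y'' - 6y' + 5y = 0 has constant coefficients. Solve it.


Characteristic equation: r² - 6r + 5 = 0.
Factor: (r - 1)(r - 5) = 0 ⇒ r = 1, 5 (distinct real).
General solution: y = C₁e^(x) + C₂e^(5x).


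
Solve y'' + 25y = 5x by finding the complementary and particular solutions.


Homogeneous: r² + 25 = 0 ⇒ r = ±5i, y_h = C₁cos(5x) + C₂sin(5x).
Polynomial forcing; try y_p = Ax + B. Then y_p'' + 25 y_p = 25(Ax + B) = 5x, so B = 0 and A = 1/5.
General solution: y = C₁cos(5x) + C₂sin(5x) + (1/5)x.


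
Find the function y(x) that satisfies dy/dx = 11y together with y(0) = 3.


General solution of y' = 11y is y = Ce^(11x).
Apply y(0) = 3: C = 3.
Particular solution: y = 3e^(11x).


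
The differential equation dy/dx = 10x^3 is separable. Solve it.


Integrate both sides with respect to x: y = ∫ 10x^3 dx = (5/2)x^4 + C.


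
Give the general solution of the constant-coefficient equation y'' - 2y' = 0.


Characteristic equation: r² - 2r = 0.
Factor: (r - 2)(r - 0) = 0 ⇒ r = 2, 0 (distinct real).
General solution: y = C₁e^(2x) + C₂.


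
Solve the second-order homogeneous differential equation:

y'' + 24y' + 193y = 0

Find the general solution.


Characteristic equation: r² + 24r + 193 = 0.
Discriminant is negative; roots r = -12 ± 7i (complex conjugate pair).
General solution uses e^(α x)(C₁ cos(β x) + C₂ sin(β x)): y = e^(-12x)(C₁cos(7x) + C₂sin(7x)).


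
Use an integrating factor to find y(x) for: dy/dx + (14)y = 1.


P(x) = 14, Q(x) = 1; integrating factor μ = e^(14x).
(μ y)' = e^(14x) ⇒ μ y = (1/14)e^(14x) + C.
Divide by μ: y = 1/14 + Ce^(-14x).


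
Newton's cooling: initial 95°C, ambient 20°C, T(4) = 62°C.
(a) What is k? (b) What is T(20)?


Newton's law: T(t) = T_a + (T₀ - T_a)e^(-kt).
(a) Use T(4) = 62: (62 - 20)/(95 - 20) = e^(-k·4), so k = -ln(0.560)/4 ≈ 0.1450.
(b) Apply k to t = 20: T(20) = 20 + (75)e^(-2.899) ≈ 24.1°C.


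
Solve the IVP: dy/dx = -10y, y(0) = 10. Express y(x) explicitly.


General solution of y' = -10y is y = Ce^(-10x).
Apply y(0) = 10: C = 10.
Particular solution: y = 10e^(-10x).


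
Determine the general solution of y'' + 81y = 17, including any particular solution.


Homogeneous part: r² + 81 = 0 ⇒ r = ±9i, so y_h = C₁cos(9x) + C₂sin(9x).
Try constant y_p = A; plug in: 81A = 17 ⇒ A = 17/81.
General solution: y = C₁cos(9x) + C₂sin(9x) + 17/81.


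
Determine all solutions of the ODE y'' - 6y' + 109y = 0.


Characteristic equation: r² - 6r + 109 = 0.
Discriminant is negative; roots r = 3 ± 10i (complex conjugate pair).
General solution uses e^(α x)(C₁ cos(β x) + C₂ sin(β x)): y = e^(3x)(C₁cos(10x) + C₂sin(10x)).


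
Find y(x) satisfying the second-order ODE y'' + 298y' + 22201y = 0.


Characteristic equation: r² + 298r + 22201 = 0, i.e. (r + 149)² = 0.
Repeated root r = -149; include an x factor for the second linearly independent solution.
General solution: y = (C₁ + C₂x)e^(-149x).


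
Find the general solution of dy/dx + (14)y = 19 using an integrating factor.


P(x) = 14, Q(x) = 19; integrating factor μ = e^(14x).
(μ y)' = 19e^(14x) ⇒ μ y = (19/14)e^(14x) + C.
Divide by μ: y = 19/14 + Ce^(-14x).


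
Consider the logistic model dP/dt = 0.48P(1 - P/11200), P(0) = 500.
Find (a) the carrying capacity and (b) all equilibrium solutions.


Logistic ODE dP/dt = 0.48P(1 - P/11200) has equilibria where dP/dt = 0, i.e. P = 0 or P = 11200.
The coefficient (1 - P/K) = 0 when P = K, identifying K = 11200 as the carrying capacity.
(a) K = 11200; (b) equilibria P = 0 and P = 11200.


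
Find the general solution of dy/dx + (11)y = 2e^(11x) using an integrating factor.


P(x) = 11 ⇒ μ = e^(11x).
(μ y)' = 2e^(22x) ⇒ μ y = (2/22)e^(22x) + C.
Divide by μ: y = (1/11)e^(11x) + Ce^(-11x).


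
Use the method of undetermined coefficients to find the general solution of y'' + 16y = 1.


Homogeneous part: r² + 16 = 0 ⇒ r = ±4i, so y_h = C₁cos(4x) + C₂sin(4x).
Try constant y_p = A; plug in: 16A = 1 ⇒ A = 1/16.
General solution: y = C₁cos(4x) + C₂sin(4x) + 1/16.


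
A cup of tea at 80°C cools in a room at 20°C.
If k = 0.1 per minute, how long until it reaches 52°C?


From T(t) = T_a + (T₀ - T_a)e^(-kt), set T(t) = 52:
(52 - 20) / (80 - 20) = e^(-0.1t), so t = -ln(0.533)/0.1 ≈ 6.3 minutes.


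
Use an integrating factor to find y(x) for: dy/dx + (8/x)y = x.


P(x) = 8/x ⇒ μ = x^8.
(x^8 y)' = x^9 ⇒ x^8 y = x^10/(10) + C.
Solve for y: y = (1/10)x^2 + C/x^8.


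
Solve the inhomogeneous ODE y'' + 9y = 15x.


Homogeneous: r² + 9 = 0 ⇒ r = ±3i, y_h = C₁cos(3x) + C₂sin(3x).
Polynomial forcing; try y_p = Ax + B. Then y_p'' + 9 y_p = 9(Ax + B) = 15x, so B = 0 and A = 5/3.
General solution: y = C₁cos(3x) + C₂sin(3x) + (5/3)x.


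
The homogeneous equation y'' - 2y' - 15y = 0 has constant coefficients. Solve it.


Characteristic equation: r² - 2r - 15 = 0.
Factor: (r + 3)(r - 5) = 0 ⇒ r = -3, 5 (distinct real).
General solution: y = C₁e^(-3x) + C₂e^(5x).


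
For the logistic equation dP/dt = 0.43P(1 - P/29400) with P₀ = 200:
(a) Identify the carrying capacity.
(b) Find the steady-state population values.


Logistic ODE dP/dt = 0.43P(1 - P/29400) has equilibria where dP/dt = 0, i.e. P = 0 or P = 29400.
The coefficient (1 - P/K) = 0 when P = K, identifying K = 29400 as the carrying capacity.
(a) K = 29400; (b) equilibria P = 0 and P = 29400.


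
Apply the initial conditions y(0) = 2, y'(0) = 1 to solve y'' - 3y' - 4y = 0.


Characteristic roots of r² - 3r - 4 = 0 are -1, 4.
General solution y = c₁ e^(-x) + c₂ e^(4x).
Apply y(0) = 2: c₁ + c₂ = 2. Apply y'(0) = 1: -1 c₁ + 4 c₂ = 1.
Solve: c₁ = 7/5, c₂ = 3/5.
Particular solution: y = (7/5)e^(-x) + (3/5)e^(4x).


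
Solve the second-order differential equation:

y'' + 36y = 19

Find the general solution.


Homogeneous part: r² + 36 = 0 ⇒ r = ±6i, so y_h = C₁cos(6x) + C₂sin(6x).
Try constant y_p = A; plug in: 36A = 19 ⇒ A = 19/36.
General solution: y = C₁cos(6x) + C₂sin(6x) + 19/36.


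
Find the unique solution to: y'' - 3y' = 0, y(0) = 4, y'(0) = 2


Characteristic roots of r² - 3r = 0 are 0, 3.
General solution y = c₁ + c₂ e^(3x).
Apply y(0) = 4: c₁ + c₂ = 4. Apply y'(0) = 2: 0 c₁ + 3 c₂ = 2.
Solve: c₁ = 10/3, c₂ = 2/3.
Particular solution: y = 10/3 + (2/3)e^(3x).


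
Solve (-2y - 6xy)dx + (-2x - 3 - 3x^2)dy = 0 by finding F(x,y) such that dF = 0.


Check exactness: ∂M/∂y = -2 - 6x and ∂N/∂x = -2 - 6x; equal, so the equation is exact.
Integrate M with respect to x (treating y as constant): ∫M dx = -2xy - 3x^2y + h(y).
Differentiate w.r.t. y and set equal to N: the x-dependent terms already match, leaving h'(y) = -3. Integrate: h(y) = -3y.
So F(x,y) = -2xy - 3y - 3x^2y.
General solution: -2xy - 3y - 3x^2y = C.


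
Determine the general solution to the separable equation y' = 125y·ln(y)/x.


Separate: dy/[y ln(y)] = 125 dx/x.
Substitute u = ln(y): du/u = 125 dx/x.
Integrate: ln|ln(y)| = 125ln|x| + C₀, hence ln(y) = C·x^125.


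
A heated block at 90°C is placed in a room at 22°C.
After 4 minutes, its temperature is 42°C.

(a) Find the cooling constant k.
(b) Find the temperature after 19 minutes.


Newton's law: T(t) = T_a + (T₀ - T_a)e^(-kt).
(a) Use T(4) = 42: (42 - 22)/(90 - 22) = e^(-k·4), so k = -ln(0.294)/4 ≈ 0.3059.
(b) Apply k to t = 19: T(19) = 22 + (68)e^(-5.813) ≈ 22.2°C.


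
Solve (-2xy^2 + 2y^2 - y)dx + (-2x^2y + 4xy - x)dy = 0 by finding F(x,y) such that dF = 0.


Check exactness: ∂M/∂y = -4xy + 4y - 1 and ∂N/∂x = -4xy + 4y - 1; equal, so the equation is exact.
Integrate M with respect to x (treating y as constant): ∫M dx = -x^2y^2 + 2xy^2 - xy + h(y).
Differentiate w.r.t. y and set equal to N: all terms match, so h'(y) = 0 and h is a constant absorbed into C.
General solution: -x^2y^2 + 2xy^2 - xy = C.


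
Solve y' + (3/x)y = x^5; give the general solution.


P(x) = 3/x ⇒ μ = x^3.
(x^3 y)' = x^8 ⇒ x^3 y = x^9/(9) + C.
Solve for y: y = (1/9)x^6 + C/x^3.


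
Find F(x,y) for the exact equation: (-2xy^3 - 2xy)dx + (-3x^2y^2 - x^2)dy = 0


Check exactness: ∂M/∂y = -6xy^2 - 2x and ∂N/∂x = -6xy^2 - 2x; equal, so the equation is exact.
Integrate M with respect to x (treating y as constant): ∫M dx = -x^2y^3 - x^2y + h(y).
Differentiate w.r.t. y and set equal to N: all terms match, so h'(y) = 0 and h is a constant absorbed into C.
General solution: -x^2y^3 - x^2y = C.


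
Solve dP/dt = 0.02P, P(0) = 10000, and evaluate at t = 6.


The ODE dP/dt = 0.02P has solution P(t) = P(0)e^(0.02t).
Substitute P(0) = 10000 and t = 6: P(6) = 10000 e^(0.12) ≈ 11275.


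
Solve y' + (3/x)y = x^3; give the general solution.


P(x) = 3/x ⇒ μ = x^3.
(x^3 y)' = x^3·x^3 = x^6.
Integrate: x^3 y = x^7/(7) + C.
Solve for y: y = (1/7)x^4 + C/x^3.


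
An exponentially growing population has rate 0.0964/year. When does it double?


Exponential growth: P(t) = P₀ e^(0.0964t). Set P(t)/P₀ = 2: e^(0.0964t) = 2.
Solve: t = ln(2)/0.0964 ≈ 7.19 years.


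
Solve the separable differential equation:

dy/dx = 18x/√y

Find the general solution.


Separate: √y dy = 18x dx.
Integrate: (2/3)y^(3/2) = 9x² + C.
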